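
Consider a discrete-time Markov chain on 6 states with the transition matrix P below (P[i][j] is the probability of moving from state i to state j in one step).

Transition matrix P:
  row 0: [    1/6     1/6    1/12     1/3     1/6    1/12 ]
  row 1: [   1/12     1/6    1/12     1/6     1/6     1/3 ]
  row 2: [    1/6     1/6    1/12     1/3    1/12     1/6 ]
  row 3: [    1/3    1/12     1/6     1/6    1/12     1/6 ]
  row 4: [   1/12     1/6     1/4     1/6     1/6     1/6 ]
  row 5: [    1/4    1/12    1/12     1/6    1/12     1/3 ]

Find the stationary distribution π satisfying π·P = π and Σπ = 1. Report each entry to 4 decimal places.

π = [0.1996, 0.1311, 0.1218, 0.2202, 0.1210, 0.2063]

Balance equations π_j = Σ_i π_i·P[i][j]:
  π_0 = 1/6·π_0 + 1/12·π_1 + 1/6·π_2 + 1/3·π_3 + 1/12·π_4 + 1/4·π_5
  π_1 = 1/6·π_0 + 1/6·π_1 + 1/6·π_2 + 1/12·π_3 + 1/6·π_4 + 1/12·π_5
  π_2 = 1/12·π_0 + 1/12·π_1 + 1/12·π_2 + 1/6·π_3 + 1/4·π_4 + 1/12·π_5
  π_3 = 1/3·π_0 + 1/6·π_1 + 1/3·π_2 + 1/6·π_3 + 1/6·π_4 + 1/6·π_5
  π_4 = 1/6·π_0 + 1/6·π_1 + 1/12·π_2 + 1/12·π_3 + 1/6·π_4 + 1/12·π_5
  normalize: π_0 + π_1 + π_2 + π_3 + π_4 + π_5 = 1
Solving the linear system gives exactly π = [11261/56431, 14799/112862, 6876/56431, 12428/56431, 13653/112862, 11640/56431].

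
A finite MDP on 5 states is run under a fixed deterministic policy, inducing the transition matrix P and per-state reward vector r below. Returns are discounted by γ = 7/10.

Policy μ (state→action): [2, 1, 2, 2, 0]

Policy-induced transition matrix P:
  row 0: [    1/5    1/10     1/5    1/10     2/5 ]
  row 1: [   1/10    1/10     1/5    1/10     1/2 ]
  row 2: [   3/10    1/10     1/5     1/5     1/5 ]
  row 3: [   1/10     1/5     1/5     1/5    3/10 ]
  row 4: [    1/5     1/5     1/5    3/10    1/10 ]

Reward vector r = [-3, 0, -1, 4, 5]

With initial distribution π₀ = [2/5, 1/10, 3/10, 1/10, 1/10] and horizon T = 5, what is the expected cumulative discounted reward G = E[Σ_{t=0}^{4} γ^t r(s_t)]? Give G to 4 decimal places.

G = 1.8139

t=0: π = [0.4000, 0.1000, 0.3000, 0.1000, 0.1000], E[r] = -0.6000, γ^t·E[r] = -0.600000, running G = -0.600000
t=1: π = [0.2100, 0.1200, 0.2000, 0.1600, 0.3100], E[r] = 1.3600, γ^t·E[r] = 0.952000, running G = 0.352000
t=2: π = [0.1920, 0.1470, 0.2000, 0.1980, 0.2630], E[r] = 1.3310, γ^t·E[r] = 0.652190, running G = 1.004190
t=3: π = [0.1855, 0.1461, 0.2000, 0.1924, 0.2760], E[r] = 1.3931, γ^t·E[r] = 0.477833, running G = 1.482023
t=4: π = [0.1862, 0.1468, 0.2000, 0.1944, 0.2726], E[r] = 1.3822, γ^t·E[r] = 0.331857, running G = 1.813880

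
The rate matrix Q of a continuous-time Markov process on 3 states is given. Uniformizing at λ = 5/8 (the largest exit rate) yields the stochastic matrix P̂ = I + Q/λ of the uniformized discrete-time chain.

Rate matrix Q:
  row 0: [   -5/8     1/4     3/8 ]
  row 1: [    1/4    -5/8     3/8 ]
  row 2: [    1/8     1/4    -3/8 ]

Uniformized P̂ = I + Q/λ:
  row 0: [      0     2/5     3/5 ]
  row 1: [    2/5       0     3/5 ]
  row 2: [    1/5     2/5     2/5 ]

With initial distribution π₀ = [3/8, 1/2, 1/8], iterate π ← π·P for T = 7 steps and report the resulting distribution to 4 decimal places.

t=0: π = [0.3750, 0.5000, 0.1250]
t=1: π = [0.2250, 0.2000, 0.5750]
t=2: π = [0.1950, 0.3200, 0.4850]
t=3: π = [0.2250, 0.2720, 0.5030]
t=4: π = [0.2094, 0.2912, 0.4994]
t=5: π = [0.2164, 0.2835, 0.5001]
t=6: π = [0.2134, 0.2866, 0.5000]
t=7: π = [0.2146, 0.2854, 0.5000]

π = [0.2146, 0.2854, 0.5000]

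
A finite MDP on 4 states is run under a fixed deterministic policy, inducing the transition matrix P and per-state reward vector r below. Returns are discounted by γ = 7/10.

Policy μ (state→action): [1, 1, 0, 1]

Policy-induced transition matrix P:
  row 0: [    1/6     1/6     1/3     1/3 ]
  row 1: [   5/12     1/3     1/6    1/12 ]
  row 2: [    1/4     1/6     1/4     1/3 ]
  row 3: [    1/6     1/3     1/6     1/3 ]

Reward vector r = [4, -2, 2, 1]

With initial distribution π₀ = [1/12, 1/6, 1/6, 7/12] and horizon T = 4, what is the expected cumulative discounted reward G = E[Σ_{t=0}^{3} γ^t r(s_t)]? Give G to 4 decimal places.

t=0: π = [0.0833, 0.1667, 0.1667, 0.5833], E[r] = 0.9167, γ^t·E[r] = 0.916667, running G = 0.916667
t=1: π = [0.2222, 0.2917, 0.1944, 0.2917], E[r] = 0.9861, γ^t·E[r] = 0.690278, running G = 1.606944
t=2: π = [0.2558, 0.2639, 0.2199, 0.2604], E[r] = 1.1956, γ^t·E[r] = 0.585845, running G = 2.192789
t=3: π = [0.2510, 0.2541, 0.2276, 0.2674], E[r] = 1.2184, γ^t·E[r] = 0.417899, running G = 2.610688

G = 2.6107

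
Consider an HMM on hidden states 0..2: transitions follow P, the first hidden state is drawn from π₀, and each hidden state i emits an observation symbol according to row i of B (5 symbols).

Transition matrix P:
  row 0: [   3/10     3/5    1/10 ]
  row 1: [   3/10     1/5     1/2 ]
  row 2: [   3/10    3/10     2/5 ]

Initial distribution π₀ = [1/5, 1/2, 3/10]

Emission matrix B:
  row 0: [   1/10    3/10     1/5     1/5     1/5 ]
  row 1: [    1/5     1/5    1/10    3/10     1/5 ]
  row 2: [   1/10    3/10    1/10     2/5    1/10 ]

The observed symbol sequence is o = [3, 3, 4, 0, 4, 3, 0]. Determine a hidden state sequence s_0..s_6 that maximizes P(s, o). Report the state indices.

path = [1, 2, 0, 1, 0, 1, 2]

t=0: δ = [4.000e-02, 1.500e-01, 1.200e-01]  (obs o_0=3)
t=1: δ = [9.000e-03, 1.080e-02, 3.000e-02]  ψ = [1, 2, 1]  (obs o_1=3)
t=2: δ = [1.800e-03, 1.800e-03, 1.200e-03]  ψ = [2, 2, 2]  (obs o_2=4)
t=3: δ = [5.400e-05, 2.160e-04, 9.000e-05]  ψ = [0, 0, 1]  (obs o_3=0)
t=4: δ = [1.296e-05, 8.640e-06, 1.080e-05]  ψ = [1, 1, 1]  (obs o_4=4)
t=5: δ = [7.776e-07, 2.333e-06, 1.728e-06]  ψ = [0, 0, 1]  (obs o_5=3)
t=6: δ = [6.998e-08, 1.037e-07, 1.166e-07]  ψ = [1, 2, 1]  (obs o_6=0)
backtrack: best end state = 2; path = [1, 2, 0, 1, 0, 1, 2]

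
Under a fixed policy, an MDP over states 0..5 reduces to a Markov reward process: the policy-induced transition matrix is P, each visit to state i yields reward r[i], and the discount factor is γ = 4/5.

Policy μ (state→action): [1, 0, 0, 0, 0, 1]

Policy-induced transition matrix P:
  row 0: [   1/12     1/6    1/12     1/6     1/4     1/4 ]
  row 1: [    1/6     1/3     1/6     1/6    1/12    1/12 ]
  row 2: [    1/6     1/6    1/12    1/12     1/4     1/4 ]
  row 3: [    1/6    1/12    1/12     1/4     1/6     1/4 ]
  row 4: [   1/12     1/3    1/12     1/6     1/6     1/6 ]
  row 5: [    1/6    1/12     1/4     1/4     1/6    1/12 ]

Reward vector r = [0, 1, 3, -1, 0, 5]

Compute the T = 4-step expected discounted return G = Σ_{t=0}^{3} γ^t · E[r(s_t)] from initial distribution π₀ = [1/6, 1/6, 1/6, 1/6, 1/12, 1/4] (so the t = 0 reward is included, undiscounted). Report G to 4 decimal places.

t=0: π = [0.1667, 0.1667, 0.1667, 0.1667, 0.0833, 0.2500], E[r] = 1.7500, γ^t·E[r] = 1.750000, running G = 1.750000
t=1: π = [0.1458, 0.1736, 0.1389, 0.1875, 0.1806, 0.1736], E[r] = 1.2708, γ^t·E[r] = 1.016667, running G = 2.766667
t=2: π = [0.1395, 0.1956, 0.1267, 0.1852, 0.1759, 0.1771], E[r] = 1.2760, γ^t·E[r] = 0.816667, running G = 3.583333
t=3: π = [0.1404, 0.1984, 0.1291, 0.1863, 0.1726, 0.1732], E[r] = 1.2657, γ^t·E[r] = 0.648025, running G = 4.231358

G = 4.2314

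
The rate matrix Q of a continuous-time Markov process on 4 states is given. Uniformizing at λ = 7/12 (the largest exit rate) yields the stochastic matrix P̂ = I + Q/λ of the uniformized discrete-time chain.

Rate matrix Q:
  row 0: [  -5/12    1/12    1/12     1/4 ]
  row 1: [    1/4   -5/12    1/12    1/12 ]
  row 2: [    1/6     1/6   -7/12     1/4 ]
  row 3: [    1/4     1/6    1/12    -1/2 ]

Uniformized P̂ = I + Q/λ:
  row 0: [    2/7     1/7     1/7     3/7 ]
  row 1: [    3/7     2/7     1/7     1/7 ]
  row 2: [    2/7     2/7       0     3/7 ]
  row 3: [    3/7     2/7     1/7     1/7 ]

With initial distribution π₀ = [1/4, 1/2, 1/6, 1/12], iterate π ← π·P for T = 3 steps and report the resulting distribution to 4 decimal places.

t=0: π = [0.2500, 0.5000, 0.1667, 0.0833]
t=1: π = [0.3690, 0.2500, 0.1190, 0.2619]
t=2: π = [0.3588, 0.2330, 0.1259, 0.2823]
t=3: π = [0.3593, 0.2345, 0.1249, 0.2813]

π = [0.3593, 0.2345, 0.1249, 0.2813]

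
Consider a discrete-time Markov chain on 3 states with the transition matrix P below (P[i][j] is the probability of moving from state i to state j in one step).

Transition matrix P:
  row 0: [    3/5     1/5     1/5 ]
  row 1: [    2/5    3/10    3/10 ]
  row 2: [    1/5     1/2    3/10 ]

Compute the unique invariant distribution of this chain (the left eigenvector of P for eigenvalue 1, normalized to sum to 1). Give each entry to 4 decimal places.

Balance equations π_j = Σ_i π_i·P[i][j]:
  π_0 = 3/5·π_0 + 2/5·π_1 + 1/5·π_2
  π_1 = 1/5·π_0 + 3/10·π_1 + 1/2·π_2
  normalize: π_0 + π_1 + π_2 = 1
Solving the linear system gives exactly π = [17/39, 4/13, 10/39].

π = [0.4359, 0.3077, 0.2564]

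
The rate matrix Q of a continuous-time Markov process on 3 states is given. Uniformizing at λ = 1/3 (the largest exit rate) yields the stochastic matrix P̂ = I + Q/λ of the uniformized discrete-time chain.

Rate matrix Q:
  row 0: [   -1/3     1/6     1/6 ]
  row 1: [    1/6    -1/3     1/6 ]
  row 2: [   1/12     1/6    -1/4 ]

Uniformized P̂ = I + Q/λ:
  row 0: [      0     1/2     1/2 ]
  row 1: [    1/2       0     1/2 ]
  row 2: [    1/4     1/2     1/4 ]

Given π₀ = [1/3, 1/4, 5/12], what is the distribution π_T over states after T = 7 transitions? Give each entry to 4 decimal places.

t=0: π = [0.3333, 0.2500, 0.4167]
t=1: π = [0.2292, 0.3750, 0.3958]
t=2: π = [0.2865, 0.3125, 0.4010]
t=3: π = [0.2565, 0.3438, 0.3997]
t=4: π = [0.2718, 0.3281, 0.4001]
t=5: π = [0.2641, 0.3359, 0.4000]
t=6: π = [0.2680, 0.3320, 0.4000]
t=7: π = [0.2660, 0.3340, 0.4000]

π = [0.2660, 0.3340, 0.4000]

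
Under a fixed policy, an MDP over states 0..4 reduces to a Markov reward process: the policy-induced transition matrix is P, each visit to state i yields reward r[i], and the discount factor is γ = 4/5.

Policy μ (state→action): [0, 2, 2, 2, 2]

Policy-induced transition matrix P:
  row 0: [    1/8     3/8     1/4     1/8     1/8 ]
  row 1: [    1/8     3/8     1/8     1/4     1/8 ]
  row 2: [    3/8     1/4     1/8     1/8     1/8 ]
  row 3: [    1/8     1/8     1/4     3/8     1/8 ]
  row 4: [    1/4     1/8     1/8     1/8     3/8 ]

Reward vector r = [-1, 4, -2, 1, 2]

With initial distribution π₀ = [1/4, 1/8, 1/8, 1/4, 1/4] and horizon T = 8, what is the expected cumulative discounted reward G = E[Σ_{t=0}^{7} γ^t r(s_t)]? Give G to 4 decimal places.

t=0: π = [0.2500, 0.1250, 0.1250, 0.2500, 0.2500], E[r] = 0.7500, γ^t·E[r] = 0.750000, running G = 0.750000
t=1: π = [0.1875, 0.2344, 0.1875, 0.2031, 0.1875], E[r] = 0.9531, γ^t·E[r] = 0.762500, running G = 1.512500
t=2: π = [0.1953, 0.2539, 0.1738, 0.2051, 0.1719], E[r] = 1.0215, γ^t·E[r] = 0.653750, running G = 2.166250
t=3: π = [0.1899, 0.2590, 0.1750, 0.2080, 0.1680], E[r] = 1.0400, γ^t·E[r] = 0.532500, running G = 2.698750
t=4: π = [0.1898, 0.2591, 0.1747, 0.2094, 0.1670], E[r] = 1.0406, γ^t·E[r] = 0.426238, running G = 3.124988
t=5: π = [0.1896, 0.2591, 0.1749, 0.2097, 0.1667], E[r] = 1.0401, γ^t·E[r] = 0.340834, running G = 3.465821
t=6: π = [0.1896, 0.2590, 0.1749, 0.2098, 0.1667], E[r] = 1.0399, γ^t·E[r] = 0.272596, running G = 3.738417
t=7: π = [0.1896, 0.2590, 0.1749, 0.2098, 0.1667], E[r] = 1.0398, γ^t·E[r] = 0.218063, running G = 3.956480

G = 3.9565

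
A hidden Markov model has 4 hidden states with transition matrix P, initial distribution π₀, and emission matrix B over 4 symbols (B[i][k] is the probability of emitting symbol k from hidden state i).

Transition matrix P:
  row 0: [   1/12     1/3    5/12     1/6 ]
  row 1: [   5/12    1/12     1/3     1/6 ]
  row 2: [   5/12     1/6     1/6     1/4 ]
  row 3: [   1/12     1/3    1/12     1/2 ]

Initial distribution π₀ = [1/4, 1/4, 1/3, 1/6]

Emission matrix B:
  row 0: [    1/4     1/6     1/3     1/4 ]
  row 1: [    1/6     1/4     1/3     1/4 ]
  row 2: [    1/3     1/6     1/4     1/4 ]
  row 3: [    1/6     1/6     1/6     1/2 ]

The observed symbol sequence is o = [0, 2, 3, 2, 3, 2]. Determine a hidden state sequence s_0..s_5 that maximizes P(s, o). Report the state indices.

path = [2, 0, 2, 0, 2, 0]

t=0: δ = [6.250e-02, 4.167e-02, 1.111e-01, 2.778e-02]  (obs o_0=0)
t=1: δ = [1.543e-02, 6.944e-03, 6.510e-03, 4.630e-03]  ψ = [2, 0, 0, 2]  (obs o_1=2)
t=2: δ = [7.234e-04, 1.286e-03, 1.608e-03, 1.286e-03]  ψ = [1, 0, 0, 0]  (obs o_2=3)
t=3: δ = [2.233e-04, 1.429e-04, 1.072e-04, 1.072e-04]  ψ = [2, 3, 1, 3]  (obs o_3=2)
t=4: δ = [1.488e-05, 1.861e-05, 2.326e-05, 2.679e-05]  ψ = [1, 0, 0, 3]  (obs o_4=3)
t=5: δ = [3.230e-06, 2.977e-06, 1.550e-06, 2.233e-06]  ψ = [2, 3, 0, 3]  (obs o_5=2)
backtrack: best end state = 0; path = [2, 0, 2, 0, 2, 0]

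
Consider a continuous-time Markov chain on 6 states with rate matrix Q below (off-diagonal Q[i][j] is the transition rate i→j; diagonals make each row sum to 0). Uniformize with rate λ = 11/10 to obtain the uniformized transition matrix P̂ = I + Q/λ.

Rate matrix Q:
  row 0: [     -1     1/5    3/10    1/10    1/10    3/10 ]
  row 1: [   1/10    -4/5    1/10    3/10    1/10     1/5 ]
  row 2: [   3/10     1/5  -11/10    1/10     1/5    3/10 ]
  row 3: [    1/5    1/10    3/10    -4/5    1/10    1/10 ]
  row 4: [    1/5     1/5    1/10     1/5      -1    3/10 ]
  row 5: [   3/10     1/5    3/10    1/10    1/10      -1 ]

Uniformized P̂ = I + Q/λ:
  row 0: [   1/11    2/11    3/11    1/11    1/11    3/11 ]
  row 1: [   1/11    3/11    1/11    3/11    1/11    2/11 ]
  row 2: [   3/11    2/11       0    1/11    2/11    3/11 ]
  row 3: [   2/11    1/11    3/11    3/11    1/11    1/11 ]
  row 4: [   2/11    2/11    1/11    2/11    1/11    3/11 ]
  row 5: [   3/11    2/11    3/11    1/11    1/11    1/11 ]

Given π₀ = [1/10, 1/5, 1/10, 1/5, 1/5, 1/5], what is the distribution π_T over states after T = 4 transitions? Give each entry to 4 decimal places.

t=0: π = [0.1000, 0.2000, 0.1000, 0.2000, 0.2000, 0.2000]
t=1: π = [0.1818, 0.1818, 0.1727, 0.1818, 0.1000, 0.1818]
t=2: π = [0.1810, 0.1818, 0.1744, 0.1661, 0.1066, 0.1901]
t=3: π = [0.1820, 0.1832, 0.1727, 0.1639, 0.1068, 0.1914]
t=4: π = [0.1817, 0.1836, 0.1729, 0.1637, 0.1066, 0.1915]

π = [0.1817, 0.1836, 0.1729, 0.1637, 0.1066, 0.1915]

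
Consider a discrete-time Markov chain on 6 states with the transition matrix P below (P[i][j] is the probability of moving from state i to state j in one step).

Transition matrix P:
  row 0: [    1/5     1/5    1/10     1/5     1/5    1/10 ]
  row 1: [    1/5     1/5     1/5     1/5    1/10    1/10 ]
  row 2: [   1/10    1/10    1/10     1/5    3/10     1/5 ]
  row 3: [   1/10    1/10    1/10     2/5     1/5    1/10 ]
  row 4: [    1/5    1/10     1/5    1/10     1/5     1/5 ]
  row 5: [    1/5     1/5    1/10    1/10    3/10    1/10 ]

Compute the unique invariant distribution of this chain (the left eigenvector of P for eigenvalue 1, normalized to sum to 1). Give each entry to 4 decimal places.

π = [0.1658, 0.1445, 0.1357, 0.2066, 0.2126, 0.1348]

Balance equations π_j = Σ_i π_i·P[i][j]:
  π_0 = 1/5·π_0 + 1/5·π_1 + 1/10·π_2 + 1/10·π_3 + 1/5·π_4 + 1/5·π_5
  π_1 = 1/5·π_0 + 1/5·π_1 + 1/10·π_2 + 1/10·π_3 + 1/10·π_4 + 1/5·π_5
  π_2 = 1/10·π_0 + 1/5·π_1 + 1/10·π_2 + 1/10·π_3 + 1/5·π_4 + 1/10·π_5
  π_3 = 1/5·π_0 + 1/5·π_1 + 1/5·π_2 + 2/5·π_3 + 1/10·π_4 + 1/10·π_5
  π_4 = 1/5·π_0 + 1/10·π_1 + 3/10·π_2 + 1/5·π_3 + 1/5·π_4 + 3/10·π_5
  normalize: π_0 + π_1 + π_2 + π_3 + π_4 + π_5 = 1
Solving the linear system gives exactly π = [12998/78409, 11331/78409, 10641/78409, 16197/78409, 16670/78409, 12/89].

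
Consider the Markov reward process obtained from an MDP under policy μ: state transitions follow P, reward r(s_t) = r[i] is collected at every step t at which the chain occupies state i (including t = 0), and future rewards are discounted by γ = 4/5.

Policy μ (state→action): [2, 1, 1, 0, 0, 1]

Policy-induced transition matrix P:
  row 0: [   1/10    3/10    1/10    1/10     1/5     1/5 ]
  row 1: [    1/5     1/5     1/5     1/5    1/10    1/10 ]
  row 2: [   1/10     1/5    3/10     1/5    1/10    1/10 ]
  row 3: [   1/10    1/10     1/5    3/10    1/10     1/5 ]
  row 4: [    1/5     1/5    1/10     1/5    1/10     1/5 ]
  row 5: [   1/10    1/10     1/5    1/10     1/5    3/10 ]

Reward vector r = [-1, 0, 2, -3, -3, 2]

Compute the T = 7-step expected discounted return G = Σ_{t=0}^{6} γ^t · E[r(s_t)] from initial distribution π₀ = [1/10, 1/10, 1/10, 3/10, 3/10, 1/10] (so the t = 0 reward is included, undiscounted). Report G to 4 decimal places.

G = -2.5563

t=0: π = [0.1000, 0.1000, 0.1000, 0.3000, 0.3000, 0.1000], E[r] = -1.5000, γ^t·E[r] = -1.500000, running G = -1.500000
t=1: π = [0.1400, 0.1700, 0.1700, 0.2100, 0.1200, 0.1900], E[r] = -0.4100, γ^t·E[r] = -0.328000, running G = -1.828000
t=2: π = [0.1290, 0.1740, 0.1910, 0.1880, 0.1330, 0.1850], E[r] = -0.3400, γ^t·E[r] = -0.217600, running G = -2.045600
t=3: π = [0.1307, 0.1756, 0.1929, 0.1874, 0.1314, 0.1820], E[r] = -0.3373, γ^t·E[r] = -0.172698, running G = -2.218298
t=4: π = [0.1307, 0.1761, 0.1931, 0.1875, 0.1313, 0.1814], E[r] = -0.3381, γ^t·E[r] = -0.138469, running G = -2.356767
t=5: π = [0.1307, 0.1762, 0.1931, 0.1875, 0.1312, 0.1812], E[r] = -0.3383, γ^t·E[r] = -0.110864, running G = -2.467631
t=6: π = [0.1307, 0.1762, 0.1931, 0.1876, 0.1312, 0.1812], E[r] = -0.3384, γ^t·E[r] = -0.088706, running G = -2.556337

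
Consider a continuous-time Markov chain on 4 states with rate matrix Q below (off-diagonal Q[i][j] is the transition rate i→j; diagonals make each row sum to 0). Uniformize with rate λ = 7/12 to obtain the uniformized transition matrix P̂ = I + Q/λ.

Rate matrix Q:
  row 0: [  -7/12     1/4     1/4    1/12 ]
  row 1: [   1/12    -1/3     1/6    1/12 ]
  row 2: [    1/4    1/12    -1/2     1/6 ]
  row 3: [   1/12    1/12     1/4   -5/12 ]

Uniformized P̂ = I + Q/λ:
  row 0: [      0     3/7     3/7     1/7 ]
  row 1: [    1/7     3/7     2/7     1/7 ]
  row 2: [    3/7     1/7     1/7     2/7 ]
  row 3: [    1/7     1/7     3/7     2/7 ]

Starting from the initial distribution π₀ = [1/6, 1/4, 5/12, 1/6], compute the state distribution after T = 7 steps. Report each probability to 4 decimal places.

t=0: π = [0.1667, 0.2500, 0.4167, 0.1667]
t=1: π = [0.2381, 0.2619, 0.2738, 0.2262]
t=2: π = [0.1871, 0.2857, 0.3129, 0.2143]
t=3: π = [0.2055, 0.2779, 0.2983, 0.2182]
t=4: π = [0.1987, 0.2810, 0.3036, 0.2166]
t=5: π = [0.2012, 0.2799, 0.3017, 0.2172]
t=6: π = [0.2003, 0.2803, 0.3024, 0.2170]
t=7: π = [0.2006, 0.2802, 0.3021, 0.2171]

π = [0.2006, 0.2802, 0.3021, 0.2171]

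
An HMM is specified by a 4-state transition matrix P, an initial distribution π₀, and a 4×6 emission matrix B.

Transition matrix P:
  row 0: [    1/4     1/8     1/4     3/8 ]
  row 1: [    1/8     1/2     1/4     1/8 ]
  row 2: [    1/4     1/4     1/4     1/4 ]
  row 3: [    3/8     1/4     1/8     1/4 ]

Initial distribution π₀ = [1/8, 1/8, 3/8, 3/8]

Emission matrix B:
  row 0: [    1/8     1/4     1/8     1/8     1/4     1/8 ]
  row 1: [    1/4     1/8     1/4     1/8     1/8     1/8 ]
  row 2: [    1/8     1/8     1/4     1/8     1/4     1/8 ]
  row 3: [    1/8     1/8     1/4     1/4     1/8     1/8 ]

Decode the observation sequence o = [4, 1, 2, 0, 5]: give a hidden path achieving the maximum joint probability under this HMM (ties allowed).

t=0: δ = [3.125e-02, 1.562e-02, 9.375e-02, 4.688e-02]  (obs o_0=4)
t=1: δ = [5.859e-03, 2.930e-03, 2.930e-03, 2.930e-03]  ψ = [2, 2, 2, 2]  (obs o_1=1)
t=2: δ = [1.831e-04, 3.662e-04, 3.662e-04, 5.493e-04]  ψ = [0, 1, 0, 0]  (obs o_2=2)
t=3: δ = [2.575e-05, 4.578e-05, 1.144e-05, 1.717e-05]  ψ = [3, 1, 1, 3]  (obs o_3=0)
t=4: δ = [8.047e-07, 2.861e-06, 1.431e-06, 1.207e-06]  ψ = [0, 1, 1, 0]  (obs o_4=5)
backtrack: best end state = 1; path = [2, 1, 1, 1, 1]

path = [2, 1, 1, 1, 1]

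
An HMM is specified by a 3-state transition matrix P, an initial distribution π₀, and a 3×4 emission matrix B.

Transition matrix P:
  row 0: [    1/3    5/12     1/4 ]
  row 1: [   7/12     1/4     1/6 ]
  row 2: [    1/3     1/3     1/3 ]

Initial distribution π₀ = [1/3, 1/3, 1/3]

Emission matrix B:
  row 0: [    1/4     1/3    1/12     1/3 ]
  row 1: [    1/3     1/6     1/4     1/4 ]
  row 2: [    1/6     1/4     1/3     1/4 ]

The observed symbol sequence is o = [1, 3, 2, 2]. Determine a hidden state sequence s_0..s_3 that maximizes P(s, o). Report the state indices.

t=0: δ = [1.111e-01, 5.556e-02, 8.333e-02]  (obs o_0=1)
t=1: δ = [1.235e-02, 1.157e-02, 6.944e-03]  ψ = [0, 0, 0]  (obs o_1=3)
t=2: δ = [5.626e-04, 1.286e-03, 1.029e-03]  ψ = [1, 0, 0]  (obs o_2=2)
t=3: δ = [6.251e-05, 8.573e-05, 1.143e-04]  ψ = [1, 2, 2]  (obs o_3=2)
backtrack: best end state = 2; path = [0, 0, 2, 2]

path = [0, 0, 2, 2]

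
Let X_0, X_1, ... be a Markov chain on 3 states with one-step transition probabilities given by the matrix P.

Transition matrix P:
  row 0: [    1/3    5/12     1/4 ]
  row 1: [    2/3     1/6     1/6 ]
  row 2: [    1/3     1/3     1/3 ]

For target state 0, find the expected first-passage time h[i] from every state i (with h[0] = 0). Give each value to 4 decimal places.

h = [0.0000, 1.6667, 2.3333]

First-step conditioning: h[0] = 0; for i ≠ 0, h[i] = 1 + Σ_k P[i][k]·h[k].
  h[1] = 1 + 1/6·h[1] + 1/6·h[2]
  h[2] = 1 + 1/3·h[1] + 1/3·h[2]
Solving the 2×2 linear system over states ≠ 0 gives exactly h = [0, 5/3, 7/3] (h[0] = 0 is the target).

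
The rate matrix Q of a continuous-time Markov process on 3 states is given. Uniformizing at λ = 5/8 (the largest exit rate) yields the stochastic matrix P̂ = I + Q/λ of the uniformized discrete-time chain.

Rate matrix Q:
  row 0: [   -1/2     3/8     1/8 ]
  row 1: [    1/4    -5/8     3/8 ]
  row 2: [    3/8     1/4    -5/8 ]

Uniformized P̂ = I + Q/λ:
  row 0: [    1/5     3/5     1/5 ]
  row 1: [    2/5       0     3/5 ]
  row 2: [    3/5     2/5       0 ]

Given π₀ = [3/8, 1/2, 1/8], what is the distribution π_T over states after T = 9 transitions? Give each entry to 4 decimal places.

π = [0.3801, 0.3401, 0.2798]

t=0: π = [0.3750, 0.5000, 0.1250]
t=1: π = [0.3500, 0.2750, 0.3750]
t=2: π = [0.4050, 0.3600, 0.2350]
t=3: π = [0.3660, 0.3370, 0.2970]
t=4: π = [0.3862, 0.3384, 0.2754]
t=5: π = [0.3778, 0.3419, 0.2803]
t=6: π = [0.3805, 0.3388, 0.2807]
t=7: π = [0.3800, 0.3406, 0.2794]
t=8: π = [0.3799, 0.3398, 0.2804]
t=9: π = [0.3801, 0.3401, 0.2798]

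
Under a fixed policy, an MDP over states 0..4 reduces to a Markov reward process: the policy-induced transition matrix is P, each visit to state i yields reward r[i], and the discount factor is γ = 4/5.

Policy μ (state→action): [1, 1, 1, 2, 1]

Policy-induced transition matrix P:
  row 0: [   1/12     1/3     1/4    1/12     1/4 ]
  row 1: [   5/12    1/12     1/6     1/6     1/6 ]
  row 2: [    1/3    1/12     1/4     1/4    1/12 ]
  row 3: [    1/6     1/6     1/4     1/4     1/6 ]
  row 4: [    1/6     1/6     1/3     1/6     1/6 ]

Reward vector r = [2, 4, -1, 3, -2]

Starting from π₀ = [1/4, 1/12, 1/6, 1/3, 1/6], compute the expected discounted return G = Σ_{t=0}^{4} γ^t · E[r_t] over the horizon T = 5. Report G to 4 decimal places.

t=0: π = [0.2500, 0.0833, 0.1667, 0.3333, 0.1667], E[r] = 1.3333, γ^t·E[r] = 1.333333, running G = 1.333333
t=1: π = [0.1944, 0.1875, 0.2569, 0.1875, 0.1736], E[r] = 1.0972, γ^t·E[r] = 0.877778, running G = 2.211111
t=2: π = [0.2402, 0.1620, 0.2488, 0.1875, 0.1615], E[r] = 1.1192, γ^t·E[r] = 0.716296, running G = 2.927407
t=3: π = [0.2286, 0.1725, 0.2500, 0.1830, 0.1659], E[r] = 1.1143, γ^t·E[r] = 0.570519, running G = 3.497926
t=4: π = [0.2324, 0.1696, 0.2495, 0.1837, 0.1649], E[r] = 1.1149, γ^t·E[r] = 0.456665, running G = 3.954591

G = 3.9546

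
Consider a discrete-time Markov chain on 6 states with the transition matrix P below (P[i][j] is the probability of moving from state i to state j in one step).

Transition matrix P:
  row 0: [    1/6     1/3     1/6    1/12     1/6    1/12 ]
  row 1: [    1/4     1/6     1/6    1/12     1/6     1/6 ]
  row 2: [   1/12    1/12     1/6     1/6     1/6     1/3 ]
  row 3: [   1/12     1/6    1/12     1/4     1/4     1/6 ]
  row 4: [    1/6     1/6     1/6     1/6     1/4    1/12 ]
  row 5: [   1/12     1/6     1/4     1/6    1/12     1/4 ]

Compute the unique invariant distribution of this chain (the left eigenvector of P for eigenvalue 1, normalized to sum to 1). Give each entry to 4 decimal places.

π = [0.1391, 0.1758, 0.1692, 0.1532, 0.1790, 0.1837]

Balance equations π_j = Σ_i π_i·P[i][j]:
  π_0 = 1/6·π_0 + 1/4·π_1 + 1/12·π_2 + 1/12·π_3 + 1/6·π_4 + 1/12·π_5
  π_1 = 1/3·π_0 + 1/6·π_1 + 1/12·π_2 + 1/6·π_3 + 1/6·π_4 + 1/6·π_5
  π_2 = 1/6·π_0 + 1/6·π_1 + 1/6·π_2 + 1/12·π_3 + 1/6·π_4 + 1/4·π_5
  π_3 = 1/12·π_0 + 1/12·π_1 + 1/6·π_2 + 1/4·π_3 + 1/6·π_4 + 1/6·π_5
  π_4 = 1/6·π_0 + 1/6·π_1 + 1/6·π_2 + 1/4·π_3 + 1/4·π_4 + 1/12·π_5
  normalize: π_0 + π_1 + π_2 + π_3 + π_4 + π_5 = 1
Solving the linear system gives exactly π = [25275/181649, 31926/181649, 30736/181649, 27827/181649, 32524/181649, 33361/181649].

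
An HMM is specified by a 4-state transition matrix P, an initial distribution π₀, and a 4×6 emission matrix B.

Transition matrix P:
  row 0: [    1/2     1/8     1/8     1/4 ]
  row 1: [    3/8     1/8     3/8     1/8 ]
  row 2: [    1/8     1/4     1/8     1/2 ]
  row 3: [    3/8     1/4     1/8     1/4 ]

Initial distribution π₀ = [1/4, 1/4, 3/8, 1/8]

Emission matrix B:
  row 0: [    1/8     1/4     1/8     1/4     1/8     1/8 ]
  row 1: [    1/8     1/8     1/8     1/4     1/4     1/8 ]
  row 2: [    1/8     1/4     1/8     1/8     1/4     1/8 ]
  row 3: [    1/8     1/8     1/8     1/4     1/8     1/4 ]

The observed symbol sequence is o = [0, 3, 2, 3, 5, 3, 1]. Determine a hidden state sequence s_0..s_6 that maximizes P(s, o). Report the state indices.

t=0: δ = [3.125e-02, 3.125e-02, 4.688e-02, 1.562e-02]  (obs o_0=0)
t=1: δ = [3.906e-03, 2.930e-03, 1.465e-03, 5.859e-03]  ψ = [0, 2, 1, 2]  (obs o_1=3)
t=2: δ = [2.747e-04, 1.831e-04, 1.373e-04, 1.831e-04]  ψ = [3, 3, 1, 3]  (obs o_2=2)
t=3: δ = [3.433e-05, 1.144e-05, 8.583e-06, 1.717e-05]  ψ = [0, 3, 1, 0]  (obs o_3=3)
t=4: δ = [2.146e-06, 5.364e-07, 5.364e-07, 2.146e-06]  ψ = [0, 0, 0, 0]  (obs o_4=5)
t=5: δ = [2.682e-07, 1.341e-07, 3.353e-08, 1.341e-07]  ψ = [0, 3, 0, 0]  (obs o_5=3)
t=6: δ = [3.353e-08, 4.191e-09, 1.257e-08, 8.382e-09]  ψ = [0, 0, 1, 0]  (obs o_6=1)
backtrack: best end state = 0; path = [2, 3, 0, 0, 0, 0, 0]

path = [2, 3, 0, 0, 0, 0, 0]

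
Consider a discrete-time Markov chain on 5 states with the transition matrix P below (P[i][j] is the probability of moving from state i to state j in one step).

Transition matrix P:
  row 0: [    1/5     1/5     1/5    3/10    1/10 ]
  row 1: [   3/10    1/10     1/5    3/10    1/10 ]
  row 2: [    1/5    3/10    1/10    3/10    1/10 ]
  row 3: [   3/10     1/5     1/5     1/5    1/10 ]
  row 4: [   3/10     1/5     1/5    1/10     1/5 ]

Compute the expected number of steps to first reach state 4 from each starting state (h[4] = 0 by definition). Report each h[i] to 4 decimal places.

h = [10.0000, 10.0000, 10.0000, 10.0000, 0.0000]

First-step conditioning: h[4] = 0; for i ≠ 4, h[i] = 1 + Σ_k P[i][k]·h[k].
  h[0] = 1 + 1/5·h[0] + 1/5·h[1] + 1/5·h[2] + 3/10·h[3]
  h[1] = 1 + 3/10·h[0] + 1/10·h[1] + 1/5·h[2] + 3/10·h[3]
  h[2] = 1 + 1/5·h[0] + 3/10·h[1] + 1/10·h[2] + 3/10·h[3]
  h[3] = 1 + 3/10·h[0] + 1/5·h[1] + 1/5·h[2] + 1/5·h[3]
Solving the 4×4 linear system over states ≠ 4 gives exactly h = [10, 10, 10, 10, 0] (h[4] = 0 is the target).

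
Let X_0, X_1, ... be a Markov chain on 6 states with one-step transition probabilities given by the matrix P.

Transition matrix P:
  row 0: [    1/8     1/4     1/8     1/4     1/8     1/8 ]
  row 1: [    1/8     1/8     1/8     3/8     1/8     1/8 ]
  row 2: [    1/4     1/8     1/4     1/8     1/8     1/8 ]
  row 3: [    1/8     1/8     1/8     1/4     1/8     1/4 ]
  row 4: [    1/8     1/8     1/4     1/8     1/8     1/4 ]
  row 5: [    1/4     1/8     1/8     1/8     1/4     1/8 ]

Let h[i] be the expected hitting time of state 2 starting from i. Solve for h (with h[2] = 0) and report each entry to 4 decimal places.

First-step conditioning: h[2] = 0; for i ≠ 2, h[i] = 1 + Σ_k P[i][k]·h[k].
  h[0] = 1 + 1/8·h[0] + 1/4·h[1] + 1/4·h[3] + 1/8·h[4] + 1/8·h[5]
  h[1] = 1 + 1/8·h[0] + 1/8·h[1] + 3/8·h[3] + 1/8·h[4] + 1/8·h[5]
  h[3] = 1 + 1/8·h[0] + 1/8·h[1] + 1/4·h[3] + 1/8·h[4] + 1/4·h[5]
  h[4] = 1 + 1/8·h[0] + 1/8·h[1] + 1/8·h[3] + 1/8·h[4] + 1/4·h[5]
  h[5] = 1 + 1/4·h[0] + 1/8·h[1] + 1/8·h[3] + 1/4·h[4] + 1/8·h[5]
Solving the 5×5 linear system over states ≠ 2 gives exactly h = [1563/224, 293/42, 0, 195/28, 195/32, 577/84] (h[2] = 0 is the target).

h = [6.9777, 6.9762, 0.0000, 6.9643, 6.0938, 6.8690]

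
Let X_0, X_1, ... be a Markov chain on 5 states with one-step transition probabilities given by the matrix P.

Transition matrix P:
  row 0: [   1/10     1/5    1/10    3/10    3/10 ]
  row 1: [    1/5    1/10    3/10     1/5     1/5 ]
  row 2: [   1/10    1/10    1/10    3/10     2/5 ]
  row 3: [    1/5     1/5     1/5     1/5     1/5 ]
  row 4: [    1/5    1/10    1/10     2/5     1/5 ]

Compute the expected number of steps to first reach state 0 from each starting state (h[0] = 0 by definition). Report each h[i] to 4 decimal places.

h = [0.0000, 5.5194, 5.9595, 5.4754, 5.4225]

First-step conditioning: h[0] = 0; for i ≠ 0, h[i] = 1 + Σ_k P[i][k]·h[k].
  h[1] = 1 + 1/10·h[1] + 3/10·h[2] + 1/5·h[3] + 1/5·h[4]
  h[2] = 1 + 1/10·h[1] + 1/10·h[2] + 3/10·h[3] + 2/5·h[4]
  h[3] = 1 + 1/5·h[1] + 1/5·h[2] + 1/5·h[3] + 1/5·h[4]
  h[4] = 1 + 1/10·h[1] + 1/10·h[2] + 2/5·h[3] + 1/5·h[4]
Solving the 4×4 linear system over states ≠ 0 gives exactly h = [0, 3135/568, 3385/568, 1555/284, 385/71] (h[0] = 0 is the target).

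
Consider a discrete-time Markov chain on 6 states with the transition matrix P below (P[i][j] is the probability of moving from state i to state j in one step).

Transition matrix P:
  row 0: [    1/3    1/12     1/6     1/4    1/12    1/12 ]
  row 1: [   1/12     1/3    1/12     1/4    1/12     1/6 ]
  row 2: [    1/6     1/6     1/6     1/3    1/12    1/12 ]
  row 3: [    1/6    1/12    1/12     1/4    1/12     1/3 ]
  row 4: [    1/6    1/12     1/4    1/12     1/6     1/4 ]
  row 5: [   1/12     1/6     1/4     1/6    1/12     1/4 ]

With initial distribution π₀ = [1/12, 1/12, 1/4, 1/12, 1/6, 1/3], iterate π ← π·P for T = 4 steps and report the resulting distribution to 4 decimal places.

t=0: π = [0.0833, 0.0833, 0.2500, 0.0833, 0.1667, 0.3333]
t=1: π = [0.1458, 0.1528, 0.1944, 0.2153, 0.0972, 0.1944]
t=2: π = [0.1620, 0.1539, 0.1603, 0.2338, 0.0914, 0.1985]
t=3: π = [0.1643, 0.1517, 0.1585, 0.2316, 0.0910, 0.2029]
t=4: π = [0.1645, 0.1514, 0.1592, 0.2311, 0.0909, 0.2029]

π = [0.1645, 0.1514, 0.1592, 0.2311, 0.0909, 0.2029]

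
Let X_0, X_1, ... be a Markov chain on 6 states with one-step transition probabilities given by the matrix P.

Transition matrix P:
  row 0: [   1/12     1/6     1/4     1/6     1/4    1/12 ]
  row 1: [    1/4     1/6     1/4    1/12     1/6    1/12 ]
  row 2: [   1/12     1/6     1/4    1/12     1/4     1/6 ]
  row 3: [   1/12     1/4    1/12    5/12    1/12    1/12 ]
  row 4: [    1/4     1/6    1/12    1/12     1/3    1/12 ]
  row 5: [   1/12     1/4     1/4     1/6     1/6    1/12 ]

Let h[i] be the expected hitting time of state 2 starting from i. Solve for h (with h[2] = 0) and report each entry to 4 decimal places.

First-step conditioning: h[2] = 0; for i ≠ 2, h[i] = 1 + Σ_k P[i][k]·h[k].
  h[0] = 1 + 1/12·h[0] + 1/6·h[1] + 1/6·h[3] + 1/4·h[4] + 1/12·h[5]
  h[1] = 1 + 1/4·h[0] + 1/6·h[1] + 1/12·h[3] + 1/6·h[4] + 1/12·h[5]
  h[3] = 1 + 1/12·h[0] + 1/4·h[1] + 5/12·h[3] + 1/12·h[4] + 1/12·h[5]
  h[4] = 1 + 1/4·h[0] + 1/6·h[1] + 1/12·h[3] + 1/3·h[4] + 1/12·h[5]
  h[5] = 1 + 1/12·h[0] + 1/4·h[1] + 1/6·h[3] + 1/6·h[4] + 1/12·h[5]
Solving the 5×5 linear system over states ≠ 2 gives exactly h = [14088/2599, 13680/2599, 0, 16656/2599, 16416/2599, 13860/2599] (h[2] = 0 is the target).

h = [5.4205, 5.2636, 0.0000, 6.4086, 6.3163, 5.3328]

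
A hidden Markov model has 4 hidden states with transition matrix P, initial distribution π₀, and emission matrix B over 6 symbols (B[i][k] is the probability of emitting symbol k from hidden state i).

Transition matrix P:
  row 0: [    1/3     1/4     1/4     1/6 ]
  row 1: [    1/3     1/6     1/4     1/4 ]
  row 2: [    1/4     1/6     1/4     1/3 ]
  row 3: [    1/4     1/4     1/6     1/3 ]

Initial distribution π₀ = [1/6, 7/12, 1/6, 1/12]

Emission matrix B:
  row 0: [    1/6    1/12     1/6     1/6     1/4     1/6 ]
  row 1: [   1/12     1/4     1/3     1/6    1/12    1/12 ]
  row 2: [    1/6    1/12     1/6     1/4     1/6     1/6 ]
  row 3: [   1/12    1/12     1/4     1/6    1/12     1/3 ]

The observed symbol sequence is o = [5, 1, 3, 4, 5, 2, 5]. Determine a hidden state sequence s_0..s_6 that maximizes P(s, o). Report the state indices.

t=0: δ = [2.778e-02, 4.861e-02, 2.778e-02, 2.778e-02]  (obs o_0=5)
t=1: δ = [1.350e-03, 2.025e-03, 1.013e-03, 1.013e-03]  ψ = [1, 1, 1, 1]  (obs o_1=1)
t=2: δ = [1.125e-04, 5.626e-05, 1.266e-04, 8.439e-05]  ψ = [1, 0, 1, 1]  (obs o_2=3)
t=3: δ = [9.377e-06, 2.344e-06, 5.275e-06, 3.516e-06]  ψ = [0, 0, 2, 2]  (obs o_3=4)
t=4: δ = [5.210e-07, 1.954e-07, 3.907e-07, 5.861e-07]  ψ = [0, 0, 0, 2]  (obs o_4=5)
t=5: δ = [2.894e-08, 4.884e-08, 2.171e-08, 4.884e-08]  ψ = [0, 3, 0, 3]  (obs o_5=2)
t=6: δ = [2.713e-09, 1.017e-09, 2.035e-09, 5.427e-09]  ψ = [1, 3, 1, 3]  (obs o_6=5)
backtrack: best end state = 3; path = [1, 1, 2, 2, 3, 3, 3]

path = [1, 1, 2, 2, 3, 3, 3]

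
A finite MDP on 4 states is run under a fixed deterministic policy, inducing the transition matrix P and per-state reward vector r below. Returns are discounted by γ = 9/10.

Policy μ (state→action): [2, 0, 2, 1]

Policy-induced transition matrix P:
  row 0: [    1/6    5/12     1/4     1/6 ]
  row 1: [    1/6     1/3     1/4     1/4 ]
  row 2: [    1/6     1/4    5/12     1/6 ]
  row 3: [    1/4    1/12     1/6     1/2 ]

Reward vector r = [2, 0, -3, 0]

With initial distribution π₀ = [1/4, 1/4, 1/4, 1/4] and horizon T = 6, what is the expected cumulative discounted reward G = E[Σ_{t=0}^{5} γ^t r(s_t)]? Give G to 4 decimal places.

G = -1.8604

t=0: π = [0.2500, 0.2500, 0.2500, 0.2500], E[r] = -0.2500, γ^t·E[r] = -0.250000, running G = -0.250000
t=1: π = [0.1875, 0.2708, 0.2708, 0.2708], E[r] = -0.4375, γ^t·E[r] = -0.393750, running G = -0.643750
t=2: π = [0.1892, 0.2587, 0.2726, 0.2795], E[r] = -0.4392, γ^t·E[r] = -0.355781, running G = -0.999531
t=3: π = [0.1900, 0.2565, 0.2721, 0.2814], E[r] = -0.4365, γ^t·E[r] = -0.318199, running G = -1.317730
t=4: π = [0.1901, 0.2561, 0.2719, 0.2818], E[r] = -0.4355, γ^t·E[r] = -0.285723, running G = -1.603453
t=5: π = [0.1902, 0.2561, 0.2718, 0.2820], E[r] = -0.4352, γ^t·E[r] = -0.256973, running G = -1.860426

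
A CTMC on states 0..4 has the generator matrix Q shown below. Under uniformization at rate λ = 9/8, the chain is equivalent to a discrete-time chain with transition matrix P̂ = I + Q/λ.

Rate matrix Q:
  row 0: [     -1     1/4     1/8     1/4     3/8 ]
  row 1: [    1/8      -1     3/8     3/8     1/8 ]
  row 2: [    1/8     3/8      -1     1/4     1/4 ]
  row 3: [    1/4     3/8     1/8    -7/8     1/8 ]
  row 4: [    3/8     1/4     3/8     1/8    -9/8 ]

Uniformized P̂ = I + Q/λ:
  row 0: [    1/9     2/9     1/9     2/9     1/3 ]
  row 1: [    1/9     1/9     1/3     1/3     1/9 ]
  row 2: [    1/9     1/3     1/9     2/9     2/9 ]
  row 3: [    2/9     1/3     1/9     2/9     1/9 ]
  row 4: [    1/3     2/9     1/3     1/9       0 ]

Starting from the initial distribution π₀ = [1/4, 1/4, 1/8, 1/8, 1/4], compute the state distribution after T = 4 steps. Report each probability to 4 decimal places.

π = [0.1708, 0.2435, 0.1988, 0.2321, 0.1547]

t=0: π = [0.2500, 0.2500, 0.1250, 0.1250, 0.2500]
t=1: π = [0.1806, 0.2222, 0.2222, 0.2222, 0.1528]
t=2: π = [0.1698, 0.2469, 0.1944, 0.2299, 0.1590]
t=3: π = [0.1720, 0.2419, 0.2013, 0.2320, 0.1528]
t=4: π = [0.1708, 0.2435, 0.1988, 0.2321, 0.1547]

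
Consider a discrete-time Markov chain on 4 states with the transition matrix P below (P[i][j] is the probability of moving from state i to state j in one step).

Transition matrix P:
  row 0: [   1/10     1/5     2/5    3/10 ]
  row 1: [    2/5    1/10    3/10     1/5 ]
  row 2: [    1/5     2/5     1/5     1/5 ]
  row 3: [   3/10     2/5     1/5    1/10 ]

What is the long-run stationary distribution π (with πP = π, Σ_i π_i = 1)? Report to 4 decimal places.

π = [0.2494, 0.2693, 0.2768, 0.2045]

Balance equations π_j = Σ_i π_i·P[i][j]:
  π_0 = 1/10·π_0 + 2/5·π_1 + 1/5·π_2 + 3/10·π_3
  π_1 = 1/5·π_0 + 1/10·π_1 + 2/5·π_2 + 2/5·π_3
  π_2 = 2/5·π_0 + 3/10·π_1 + 1/5·π_2 + 1/5·π_3
  normalize: π_0 + π_1 + π_2 + π_3 = 1
Solving the linear system gives exactly π = [100/401, 108/401, 111/401, 82/401].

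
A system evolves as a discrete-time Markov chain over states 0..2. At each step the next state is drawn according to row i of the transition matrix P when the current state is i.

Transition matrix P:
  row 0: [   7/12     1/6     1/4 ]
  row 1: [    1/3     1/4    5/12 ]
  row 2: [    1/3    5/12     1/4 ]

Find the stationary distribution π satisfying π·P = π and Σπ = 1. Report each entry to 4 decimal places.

Balance equations π_j = Σ_i π_i·P[i][j]:
  π_0 = 7/12·π_0 + 1/3·π_1 + 1/3·π_2
  π_1 = 1/6·π_0 + 1/4·π_1 + 5/12·π_2
  normalize: π_0 + π_1 + π_2 = 1
Solving the linear system gives exactly π = [4/9, 11/42, 37/126].

π = [0.4444, 0.2619, 0.2937]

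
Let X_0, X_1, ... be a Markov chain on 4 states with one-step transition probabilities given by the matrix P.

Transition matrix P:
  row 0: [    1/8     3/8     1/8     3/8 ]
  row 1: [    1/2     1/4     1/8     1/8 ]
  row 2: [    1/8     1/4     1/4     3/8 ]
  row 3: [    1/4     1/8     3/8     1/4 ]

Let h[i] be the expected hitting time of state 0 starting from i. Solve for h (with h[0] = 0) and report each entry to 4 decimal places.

h = [0.0000, 2.6667, 4.1481, 3.8519]

First-step conditioning: h[0] = 0; for i ≠ 0, h[i] = 1 + Σ_k P[i][k]·h[k].
  h[1] = 1 + 1/4·h[1] + 1/8·h[2] + 1/8·h[3]
  h[2] = 1 + 1/4·h[1] + 1/4·h[2] + 3/8·h[3]
  h[3] = 1 + 1/8·h[1] + 3/8·h[2] + 1/4·h[3]
Solving the 3×3 linear system over states ≠ 0 gives exactly h = [0, 8/3, 112/27, 104/27] (h[0] = 0 is the target).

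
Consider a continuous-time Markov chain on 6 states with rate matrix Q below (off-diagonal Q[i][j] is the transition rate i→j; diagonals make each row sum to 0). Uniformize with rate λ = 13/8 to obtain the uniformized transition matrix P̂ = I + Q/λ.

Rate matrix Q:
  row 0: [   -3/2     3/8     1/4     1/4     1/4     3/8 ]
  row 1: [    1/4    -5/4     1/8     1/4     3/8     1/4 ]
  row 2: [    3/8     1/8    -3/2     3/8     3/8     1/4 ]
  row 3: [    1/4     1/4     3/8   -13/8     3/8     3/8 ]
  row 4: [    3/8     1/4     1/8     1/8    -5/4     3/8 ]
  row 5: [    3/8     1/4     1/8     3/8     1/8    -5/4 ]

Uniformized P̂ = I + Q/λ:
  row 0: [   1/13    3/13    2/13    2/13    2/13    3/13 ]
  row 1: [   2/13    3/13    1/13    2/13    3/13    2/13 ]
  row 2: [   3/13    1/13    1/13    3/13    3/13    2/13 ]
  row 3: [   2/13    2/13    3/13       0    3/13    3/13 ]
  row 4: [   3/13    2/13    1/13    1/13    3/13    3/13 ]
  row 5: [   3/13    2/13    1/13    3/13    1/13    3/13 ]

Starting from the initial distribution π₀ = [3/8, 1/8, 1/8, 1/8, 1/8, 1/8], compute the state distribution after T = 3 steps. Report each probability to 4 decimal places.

t=0: π = [0.3750, 0.1250, 0.1250, 0.1250, 0.1250, 0.1250]
t=1: π = [0.1538, 0.1827, 0.1250, 0.1442, 0.1827, 0.2115]
t=2: π = [0.1820, 0.1701, 0.1109, 0.1435, 0.1864, 0.2071]
t=3: π = [0.1787, 0.1724, 0.1130, 0.1419, 0.1849, 0.2091]

π = [0.1787, 0.1724, 0.1130, 0.1419, 0.1849, 0.2091]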